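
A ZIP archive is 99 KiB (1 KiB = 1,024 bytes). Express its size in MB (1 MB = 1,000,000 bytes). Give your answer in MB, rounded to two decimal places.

99 KiB × 1,024 bytes/KiB = 101,376 bytes
1 MB = 10^6 bytes = 1,000,000 bytes
101,376 / 1,000,000 = 0.10 MB

0.10 MB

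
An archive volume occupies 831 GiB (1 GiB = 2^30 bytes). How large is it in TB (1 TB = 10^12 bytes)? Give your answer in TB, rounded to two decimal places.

831 GiB × 1,073,741,824 bytes/GiB = 892,279,455,744 bytes
1 TB = 1,000,000,000,000 bytes
892,279,455,744 / 1,000,000,000,000 = 0.89 TB

0.89 TB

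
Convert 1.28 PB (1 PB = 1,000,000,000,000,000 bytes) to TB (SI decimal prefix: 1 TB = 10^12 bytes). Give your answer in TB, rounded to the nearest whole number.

1.28 PB = 1.28 × 10^15 bytes = 1,280,000,000,000,000 bytes
1 TB = 10^12 bytes = 1,000,000,000,000 bytes
1,280,000,000,000,000 / 1,000,000,000,000 = 1,280 TB

1,280 TB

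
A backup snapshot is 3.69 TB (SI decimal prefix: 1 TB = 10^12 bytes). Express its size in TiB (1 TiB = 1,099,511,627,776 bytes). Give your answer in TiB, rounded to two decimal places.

3.36 TiB

3.69 TB = 3.69 × 10^12 bytes = 3,690,000,000,000 bytes
1 TiB = 1,099,511,627,776 bytes
3,690,000,000,000 / 1,099,511,627,776 = 3.36 TiB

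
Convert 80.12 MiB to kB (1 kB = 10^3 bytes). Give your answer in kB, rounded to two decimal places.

84,011.91 kB

80.12 MiB = 80.12 × 2^20 bytes = 84,011,909.12 bytes
1 kB = 1,000 bytes
84,011,909.12 / 1,000 = 84,011.91 kB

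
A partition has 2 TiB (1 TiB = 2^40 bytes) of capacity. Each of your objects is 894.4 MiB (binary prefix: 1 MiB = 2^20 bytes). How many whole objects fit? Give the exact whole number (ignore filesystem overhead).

Capacity: 2 TiB = 2,199,023,255,552 bytes
Per item: 894.4 MiB = 937,846,374.4 bytes
⌊2,199,023,255,552 / 937,846,374.4⌋ = 2,344

2,344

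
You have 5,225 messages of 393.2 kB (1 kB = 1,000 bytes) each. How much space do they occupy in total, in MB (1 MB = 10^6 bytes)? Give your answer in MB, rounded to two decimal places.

2,054.47 MB

Total = 5,225 × 393.2 kB = 2,054,470 kB
= 2,054,470 × 1,000 bytes = 2,054,470,000 bytes
1 MB = 1,000,000 bytes
2,054,470,000 / 1,000,000 = 2,054.47 MB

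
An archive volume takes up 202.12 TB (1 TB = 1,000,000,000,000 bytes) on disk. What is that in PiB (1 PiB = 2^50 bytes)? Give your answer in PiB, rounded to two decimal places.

202.12 TB = 202.12 × 10^12 bytes = 202,120,000,000,000 bytes
1 PiB = 1,125,899,906,842,624 bytes
202,120,000,000,000 / 1,125,899,906,842,624 = 0.18 PiB

0.18 PiB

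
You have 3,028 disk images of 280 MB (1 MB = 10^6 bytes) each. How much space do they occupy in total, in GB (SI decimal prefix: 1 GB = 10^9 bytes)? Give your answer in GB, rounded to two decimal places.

Total = 3,028 × 280 MB = 847,840 MB
= 847,840 × 1,000,000 bytes = 847,840,000,000 bytes
1 GB = 1,000,000,000 bytes
847,840,000,000 / 1,000,000,000 = 847.84 GB

847.84 GB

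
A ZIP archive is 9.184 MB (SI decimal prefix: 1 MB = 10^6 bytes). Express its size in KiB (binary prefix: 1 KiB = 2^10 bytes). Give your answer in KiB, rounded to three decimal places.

8,968.750 KiB

9.184 MB × 1,000,000 bytes/MB = 9,184,000 bytes
1 KiB = 1,024 bytes
9,184,000 / 1,024 = 8,968.750 KiB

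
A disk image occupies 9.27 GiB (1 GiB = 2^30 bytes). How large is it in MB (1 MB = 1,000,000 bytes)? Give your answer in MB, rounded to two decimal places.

9.27 GiB = 9.27 × 2^30 bytes = 9,953,586,708.48 bytes
1 MB = 1,000,000 bytes
9,953,586,708.48 / 1,000,000 = 9,953.59 MB

9,953.59 MB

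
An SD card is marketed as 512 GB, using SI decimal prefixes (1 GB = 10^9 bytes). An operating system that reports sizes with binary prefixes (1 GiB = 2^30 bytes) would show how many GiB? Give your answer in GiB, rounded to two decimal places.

476.84 GiB

512 GB = 512 × 10^9 bytes = 512,000,000,000 bytes
1 GiB = 2^30 bytes = 1,073,741,824 bytes
512,000,000,000 / 1,073,741,824 = 476.84 GiB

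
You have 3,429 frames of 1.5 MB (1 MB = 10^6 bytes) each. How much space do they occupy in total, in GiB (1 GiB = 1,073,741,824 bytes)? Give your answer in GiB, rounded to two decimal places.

4.79 GiB

Total = 3,429 × 1.5 MB = 5143.5 MB
= 5143.5 × 1,000,000 bytes = 5,143,500,000 bytes
1 GiB = 1,073,741,824 bytes
5,143,500,000 / 1,073,741,824 = 4.79 GiB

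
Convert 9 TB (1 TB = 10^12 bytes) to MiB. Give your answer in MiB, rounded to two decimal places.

8,583,068.85 MiB

9 TB = 9 × 10^12 bytes = 9,000,000,000,000 bytes
1 MiB = 2^20 bytes = 1,048,576 bytes
9,000,000,000,000 / 1,048,576 = 8,583,068.85 MiB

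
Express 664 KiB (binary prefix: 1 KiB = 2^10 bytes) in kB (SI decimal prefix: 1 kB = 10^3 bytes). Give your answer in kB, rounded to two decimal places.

679.94 kB

664 KiB × 1,024 bytes/KiB = 679,936 bytes
1 kB = 10^3 bytes = 1,000 bytes
679,936 / 1,000 = 679.94 kB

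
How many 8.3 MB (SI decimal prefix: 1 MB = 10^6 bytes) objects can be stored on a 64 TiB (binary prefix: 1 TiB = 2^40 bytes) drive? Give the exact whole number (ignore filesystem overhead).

Capacity: 64 TiB = 70,368,744,177,664 bytes
Per item: 8.3 MB = 8,300,000 bytes
⌊70,368,744,177,664 / 8,300,000⌋ = 8,478,161

8,478,161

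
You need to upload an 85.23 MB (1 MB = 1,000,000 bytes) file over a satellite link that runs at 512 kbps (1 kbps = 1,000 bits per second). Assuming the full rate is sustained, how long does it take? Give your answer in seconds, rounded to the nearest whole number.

85.23 MB = 85,230,000 bytes = 681,840,000 bits
512 kbps = 512,000 bits/s
time = 681,840,000 / 512,000 = 1,332 s

1,332 seconds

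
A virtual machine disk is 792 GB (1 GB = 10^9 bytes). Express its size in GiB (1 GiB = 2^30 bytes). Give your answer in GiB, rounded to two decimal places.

792 GB × 1,000,000,000 bytes/GB = 792,000,000,000 bytes
1 GiB = 2^30 bytes = 1,073,741,824 bytes
792,000,000,000 / 1,073,741,824 = 737.61 GiB

737.61 GiB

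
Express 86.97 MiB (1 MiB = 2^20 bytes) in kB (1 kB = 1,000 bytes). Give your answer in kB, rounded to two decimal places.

91,194.65 kB

86.97 MiB × 1,048,576 bytes/MiB = 91,194,654.72 bytes
1 kB = 10^3 bytes = 1,000 bytes
91,194,654.72 / 1,000 = 91,194.65 kB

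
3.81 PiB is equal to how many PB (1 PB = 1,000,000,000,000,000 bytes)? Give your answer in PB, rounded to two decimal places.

4.29 PB

3.81 PiB × 1,125,899,906,842,624 bytes/PiB = 4,289,678,645,070,397.44 bytes
1 PB = 1,000,000,000,000,000 bytes
4,289,678,645,070,397.44 / 1,000,000,000,000,000 = 4.29 PB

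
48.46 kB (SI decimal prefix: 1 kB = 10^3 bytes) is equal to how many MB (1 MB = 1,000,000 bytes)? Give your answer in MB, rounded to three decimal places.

48.46 kB = 48.46 × 10^3 bytes = 48,460 bytes
1 MB = 10^6 bytes = 1,000,000 bytes
48,460 / 1,000,000 = 0.048 MB

0.048 MB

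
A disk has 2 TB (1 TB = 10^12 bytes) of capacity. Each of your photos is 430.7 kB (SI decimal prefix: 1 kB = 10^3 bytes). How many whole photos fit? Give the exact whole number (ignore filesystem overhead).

Capacity: 2 TB = 2,000,000,000,000 bytes
Per item: 430.7 kB = 430,700 bytes
⌊2,000,000,000,000 / 430,700⌋ = 4,643,603

4,643,603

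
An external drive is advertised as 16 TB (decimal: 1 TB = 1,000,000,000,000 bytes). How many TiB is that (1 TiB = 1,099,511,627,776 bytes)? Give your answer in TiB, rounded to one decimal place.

16 TB = 16 × 10^12 bytes = 16,000,000,000,000 bytes
1 TiB = 1,099,511,627,776 bytes
16,000,000,000,000 / 1,099,511,627,776 = 14.6 TiB

14.6 TiB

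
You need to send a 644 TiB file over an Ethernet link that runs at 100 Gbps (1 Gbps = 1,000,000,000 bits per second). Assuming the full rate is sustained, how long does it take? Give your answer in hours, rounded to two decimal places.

644 TiB = 708,085,488,287,744 bytes = 5,664,683,906,301,952 bits
100 Gbps = 100,000,000,000 bits/s
time = 5,664,683,906,301,952 / 100,000,000,000 = 56,646.8391 s
56,646.8391 s / 3600 = 15.74 hours

15.74 hours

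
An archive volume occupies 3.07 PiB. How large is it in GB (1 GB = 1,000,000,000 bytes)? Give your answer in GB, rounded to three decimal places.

3.07 PiB × 1,125,899,906,842,624 bytes/PiB = 3,456,512,714,006,855.68 bytes
1 GB = 10^9 bytes = 1,000,000,000 bytes
3,456,512,714,006,855.68 / 1,000,000,000 = 3,456,512.714 GB

3,456,512.714 GB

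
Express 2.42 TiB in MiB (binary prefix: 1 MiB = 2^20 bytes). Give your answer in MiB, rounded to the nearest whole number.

2,537,554 MiB

2.42 TiB = 2.42 × 2^40 bytes = 2,660,818,139,217.92 bytes
1 MiB = 2^20 bytes = 1,048,576 bytes
2,660,818,139,217.92 / 1,048,576 = 2,537,554 MiB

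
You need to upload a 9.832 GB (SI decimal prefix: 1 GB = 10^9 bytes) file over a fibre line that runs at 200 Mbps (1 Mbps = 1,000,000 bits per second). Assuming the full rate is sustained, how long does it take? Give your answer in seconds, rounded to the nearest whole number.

393 seconds

9.832 GB = 9,832,000,000 bytes = 78,656,000,000 bits
200 Mbps = 200,000,000 bits/s
time = 78,656,000,000 / 200,000,000 = 393 s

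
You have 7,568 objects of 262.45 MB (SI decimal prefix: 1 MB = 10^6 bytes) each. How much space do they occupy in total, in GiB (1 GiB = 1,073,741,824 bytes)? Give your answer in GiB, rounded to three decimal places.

1,849.813 GiB

Total = 7,568 × 262.45 MB = 1986221.6 MB
= 1986221.6 × 1,000,000 bytes = 1,986,221,600,000 bytes
1 GiB = 1,073,741,824 bytes
1,986,221,600,000 / 1,073,741,824 = 1,849.813 GiB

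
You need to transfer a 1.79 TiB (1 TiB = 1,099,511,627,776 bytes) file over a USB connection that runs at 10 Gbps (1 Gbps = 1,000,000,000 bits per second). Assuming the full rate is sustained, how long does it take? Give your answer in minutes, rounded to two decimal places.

26.24 minutes

1.79 TiB = 1,968,125,813,719.04 bytes = 15,745,006,509,752.32 bits
10 Gbps = 10,000,000,000 bits/s
time = 15,745,006,509,752.32 / 10,000,000,000 = 1,574.501 s
1,574.501 s / 60 = 26.24 minutes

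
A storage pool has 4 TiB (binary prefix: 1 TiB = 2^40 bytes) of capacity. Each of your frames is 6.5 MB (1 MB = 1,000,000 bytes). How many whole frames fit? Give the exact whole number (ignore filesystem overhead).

Capacity: 4 TiB = 4,398,046,511,104 bytes
Per item: 6.5 MB = 6,500,000 bytes
⌊4,398,046,511,104 / 6,500,000⌋ = 676,622

676,622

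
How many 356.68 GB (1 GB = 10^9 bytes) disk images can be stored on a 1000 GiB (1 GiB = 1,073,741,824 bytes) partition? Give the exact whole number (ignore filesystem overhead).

3

Capacity: 1000 GiB = 1,073,741,824,000 bytes
Per item: 356.68 GB = 356,680,000,000 bytes
⌊1,073,741,824,000 / 356,680,000,000⌋ = 3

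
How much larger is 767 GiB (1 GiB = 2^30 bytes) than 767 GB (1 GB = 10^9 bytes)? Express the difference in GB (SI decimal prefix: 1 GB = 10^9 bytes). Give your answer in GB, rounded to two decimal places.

767 GiB = 767 × 1,073,741,824 = 823,559,979,008 bytes
767 GB = 767 × 1,000,000,000 = 767,000,000,000 bytes
difference = 56,559,979,008 bytes
56,559,979,008 / 1,000,000,000 = 56.56 GB

56.56 GB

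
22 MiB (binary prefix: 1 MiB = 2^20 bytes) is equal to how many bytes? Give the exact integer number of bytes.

22 × 1,048,576 = 23,068,672 bytes  (1 MiB = 2^20 bytes)

23,068,672 bytes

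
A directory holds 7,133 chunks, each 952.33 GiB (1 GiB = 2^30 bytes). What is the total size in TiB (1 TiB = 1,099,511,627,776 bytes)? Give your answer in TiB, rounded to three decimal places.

Total = 7,133 × 952.33 GiB = 6792969.89 GiB
= 6792969.89 × 1,073,741,824 bytes = 7,293,895,880,065,679.36 bytes
1 TiB = 1,099,511,627,776 bytes
7,293,895,880,065,679.36 / 1,099,511,627,776 = 6,633.760 TiB

6,633.760 TiB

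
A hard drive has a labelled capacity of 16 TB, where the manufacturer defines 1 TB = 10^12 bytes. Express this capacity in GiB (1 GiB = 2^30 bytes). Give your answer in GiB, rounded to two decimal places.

14,901.16 GiB

16 TB × 1,000,000,000,000 bytes/TB = 16,000,000,000,000 bytes
1 GiB = 1,073,741,824 bytes
16,000,000,000,000 / 1,073,741,824 = 14,901.16 GiB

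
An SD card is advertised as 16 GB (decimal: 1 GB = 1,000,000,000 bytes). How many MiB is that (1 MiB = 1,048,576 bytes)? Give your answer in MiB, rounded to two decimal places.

16 GB = 16 × 10^9 bytes = 16,000,000,000 bytes
1 MiB = 1,048,576 bytes
16,000,000,000 / 1,048,576 = 15,258.79 MiB

15,258.79 MiB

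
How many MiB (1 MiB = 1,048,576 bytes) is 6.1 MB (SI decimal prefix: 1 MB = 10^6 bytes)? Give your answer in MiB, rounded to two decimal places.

6.1 MB × 1,000,000 bytes/MB = 6,100,000 bytes
1 MiB = 1,048,576 bytes
6,100,000 / 1,048,576 = 5.82 MiB

5.82 MiB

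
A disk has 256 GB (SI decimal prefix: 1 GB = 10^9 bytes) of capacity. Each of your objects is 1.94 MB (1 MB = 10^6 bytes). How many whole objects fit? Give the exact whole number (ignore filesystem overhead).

Capacity: 256 GB = 256,000,000,000 bytes
Per item: 1.94 MB = 1,940,000 bytes
⌊256,000,000,000 / 1,940,000⌋ = 131,958

131,958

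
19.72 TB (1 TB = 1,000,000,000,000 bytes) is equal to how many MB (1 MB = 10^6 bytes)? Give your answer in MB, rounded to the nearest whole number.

19,720,000 MB

19.72 TB × 1,000,000,000,000 bytes/TB = 19,720,000,000,000 bytes
1 MB = 1,000,000 bytes
19,720,000,000,000 / 1,000,000 = 19,720,000 MB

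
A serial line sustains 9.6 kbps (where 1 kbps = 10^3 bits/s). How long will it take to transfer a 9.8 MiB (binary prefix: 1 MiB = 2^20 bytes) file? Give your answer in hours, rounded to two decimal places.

9.8 MiB = 10,276,044.8 bytes = 82,208,358.4 bits
9.6 kbps = 9,600 bits/s
time = 82,208,358.4 / 9,600 = 8,563.3707 s
8,563.3707 s / 3600 = 2.38 hours

2.38 hours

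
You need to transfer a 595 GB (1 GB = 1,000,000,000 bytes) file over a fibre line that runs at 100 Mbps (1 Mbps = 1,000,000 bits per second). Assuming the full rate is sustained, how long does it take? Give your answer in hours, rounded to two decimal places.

13.22 hours

595 GB = 595,000,000,000 bytes = 4,760,000,000,000 bits
100 Mbps = 100,000,000 bits/s
time = 4,760,000,000,000 / 100,000,000 = 47,600.0000 s
47,600.0000 s / 3600 = 13.22 hours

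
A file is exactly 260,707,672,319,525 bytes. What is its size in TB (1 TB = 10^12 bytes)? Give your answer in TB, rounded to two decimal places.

260,707,672,319,525 bytes given.
1 TB = 10^12 bytes = 1,000,000,000,000 bytes
260,707,672,319,525 / 1,000,000,000,000 = 260.71 TB

260.71 TB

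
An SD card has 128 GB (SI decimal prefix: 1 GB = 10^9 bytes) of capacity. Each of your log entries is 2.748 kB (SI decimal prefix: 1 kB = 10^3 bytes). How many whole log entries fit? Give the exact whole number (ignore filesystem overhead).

Capacity: 128 GB = 128,000,000,000 bytes
Per item: 2.748 kB = 2,748 bytes
⌊128,000,000,000 / 2,748⌋ = 46,579,330

46,579,330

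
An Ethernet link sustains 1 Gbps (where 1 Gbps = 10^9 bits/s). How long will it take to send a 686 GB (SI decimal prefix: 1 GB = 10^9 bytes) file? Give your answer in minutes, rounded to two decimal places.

91.47 minutes

686 GB = 686,000,000,000 bytes = 5,488,000,000,000 bits
1 Gbps = 1,000,000,000 bits/s
time = 5,488,000,000,000 / 1,000,000,000 = 5,488.000 s
5,488.000 s / 60 = 91.47 minutes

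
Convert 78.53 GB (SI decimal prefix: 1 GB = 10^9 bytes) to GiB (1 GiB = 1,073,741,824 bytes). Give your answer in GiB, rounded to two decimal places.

78.53 GB = 78.53 × 10^9 bytes = 78,530,000,000 bytes
1 GiB = 2^30 bytes = 1,073,741,824 bytes
78,530,000,000 / 1,073,741,824 = 73.14 GiB

73.14 GiB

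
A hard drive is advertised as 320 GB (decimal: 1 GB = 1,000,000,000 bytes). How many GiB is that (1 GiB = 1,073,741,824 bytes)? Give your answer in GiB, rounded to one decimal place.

298.0 GiB

320 GB × 1,000,000,000 bytes/GB = 320,000,000,000 bytes
1 GiB = 2^30 bytes = 1,073,741,824 bytes
320,000,000,000 / 1,073,741,824 = 298.0 GiB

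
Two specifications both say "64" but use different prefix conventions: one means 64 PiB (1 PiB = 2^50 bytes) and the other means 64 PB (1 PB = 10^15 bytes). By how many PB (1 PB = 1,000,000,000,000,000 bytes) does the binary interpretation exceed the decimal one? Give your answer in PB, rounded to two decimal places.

8.06 PB

64 PiB = 64 × 1,125,899,906,842,624 = 72,057,594,037,927,936 bytes
64 PB = 64 × 1,000,000,000,000,000 = 64,000,000,000,000,000 bytes
difference = 8,057,594,037,927,936 bytes
8,057,594,037,927,936 / 1,000,000,000,000,000 = 8.06 PB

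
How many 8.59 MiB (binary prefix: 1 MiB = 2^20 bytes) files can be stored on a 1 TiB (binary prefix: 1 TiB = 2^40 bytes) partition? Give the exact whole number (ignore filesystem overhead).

122,069

Capacity: 1 TiB = 1,099,511,627,776 bytes
Per item: 8.59 MiB = 9,007,267.84 bytes
⌊1,099,511,627,776 / 9,007,267.84⌋ = 122,069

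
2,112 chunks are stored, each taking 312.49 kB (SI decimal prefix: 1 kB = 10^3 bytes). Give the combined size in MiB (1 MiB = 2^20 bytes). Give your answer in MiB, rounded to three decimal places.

Total = 2,112 × 312.49 kB = 659978.88 kB
= 659978.88 × 1,000 bytes = 659,978,880 bytes
1 MiB = 1,048,576 bytes
659,978,880 / 1,048,576 = 629.405 MiB

629.405 MiB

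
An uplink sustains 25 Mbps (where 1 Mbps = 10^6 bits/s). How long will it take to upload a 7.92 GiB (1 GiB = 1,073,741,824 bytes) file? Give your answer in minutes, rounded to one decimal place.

7.92 GiB = 8,504,035,246.08 bytes = 68,032,281,968.64 bits
25 Mbps = 25,000,000 bits/s
time = 68,032,281,968.64 / 25,000,000 = 2,721.29 s
2,721.29 s / 60 = 45.4 minutes

45.4 minutes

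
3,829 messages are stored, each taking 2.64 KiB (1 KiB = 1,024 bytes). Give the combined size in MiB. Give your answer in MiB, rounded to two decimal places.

Total = 3,829 × 2.64 KiB = 10108.56 KiB
= 10108.56 × 1,024 bytes = 10,351,165.44 bytes
1 MiB = 1,048,576 bytes
10,351,165.44 / 1,048,576 = 9.87 MiB

9.87 MiB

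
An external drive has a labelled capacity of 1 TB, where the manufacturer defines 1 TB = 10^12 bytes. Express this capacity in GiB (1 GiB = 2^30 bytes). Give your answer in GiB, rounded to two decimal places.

1 TB = 1 × 10^12 bytes = 1,000,000,000,000 bytes
1 GiB = 1,073,741,824 bytes
1,000,000,000,000 / 1,073,741,824 = 931.32 GiB

931.32 GiB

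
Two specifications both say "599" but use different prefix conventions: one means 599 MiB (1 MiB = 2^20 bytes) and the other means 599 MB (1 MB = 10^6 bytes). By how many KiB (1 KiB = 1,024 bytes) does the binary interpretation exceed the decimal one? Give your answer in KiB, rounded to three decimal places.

599 MiB = 599 × 1,048,576 = 628,097,024 bytes
599 MB = 599 × 1,000,000 = 599,000,000 bytes
difference = 29,097,024 bytes
29,097,024 / 1,024 = 28,415.063 KiB

28,415.063 KiB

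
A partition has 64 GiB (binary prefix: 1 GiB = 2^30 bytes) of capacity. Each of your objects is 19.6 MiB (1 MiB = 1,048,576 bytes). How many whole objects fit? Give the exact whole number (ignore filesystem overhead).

Capacity: 64 GiB = 68,719,476,736 bytes
Per item: 19.6 MiB = 20,552,089.6 bytes
⌊68,719,476,736 / 20,552,089.6⌋ = 3,343

3,343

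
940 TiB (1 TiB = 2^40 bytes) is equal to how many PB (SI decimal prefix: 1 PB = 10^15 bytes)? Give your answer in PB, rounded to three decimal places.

1.034 PB

940 TiB × 1,099,511,627,776 bytes/TiB = 1,033,540,930,109,440 bytes
1 PB = 1,000,000,000,000,000 bytes
1,033,540,930,109,440 / 1,000,000,000,000,000 = 1.034 PB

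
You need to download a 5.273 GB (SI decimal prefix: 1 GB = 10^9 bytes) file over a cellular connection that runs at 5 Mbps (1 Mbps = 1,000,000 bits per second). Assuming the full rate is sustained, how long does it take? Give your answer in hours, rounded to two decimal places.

2.34 hours

5.273 GB = 5,273,000,000 bytes = 42,184,000,000 bits
5 Mbps = 5,000,000 bits/s
time = 42,184,000,000 / 5,000,000 = 8,436.8000 s
8,436.8000 s / 3600 = 2.34 hours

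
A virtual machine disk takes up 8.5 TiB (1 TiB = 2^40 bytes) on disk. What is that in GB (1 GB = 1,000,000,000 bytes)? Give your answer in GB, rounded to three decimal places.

8.5 TiB × 1,099,511,627,776 bytes/TiB = 9,345,848,836,096 bytes
1 GB = 10^9 bytes = 1,000,000,000 bytes
9,345,848,836,096 / 1,000,000,000 = 9,345.849 GB

9,345.849 GB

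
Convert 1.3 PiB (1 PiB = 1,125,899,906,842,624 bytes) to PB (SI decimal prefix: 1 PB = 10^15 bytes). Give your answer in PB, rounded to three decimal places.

1.3 PiB = 1.3 × 2^50 bytes = 1,463,669,878,895,411.2 bytes
1 PB = 1,000,000,000,000,000 bytes
1,463,669,878,895,411.2 / 1,000,000,000,000,000 = 1.464 PB

1.464 PB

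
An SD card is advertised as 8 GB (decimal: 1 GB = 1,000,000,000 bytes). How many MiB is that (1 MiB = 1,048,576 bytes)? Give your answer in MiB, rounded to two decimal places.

8 GB × 1,000,000,000 bytes/GB = 8,000,000,000 bytes
1 MiB = 2^20 bytes = 1,048,576 bytes
8,000,000,000 / 1,048,576 = 7,629.39 MiB

7,629.39 MiB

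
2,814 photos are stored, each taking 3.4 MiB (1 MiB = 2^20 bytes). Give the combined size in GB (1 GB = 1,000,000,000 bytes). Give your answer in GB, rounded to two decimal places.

Total = 2,814 × 3.4 MiB = 9567.6 MiB
= 9567.6 × 1,048,576 bytes = 10,032,355,737.6 bytes
1 GB = 1,000,000,000 bytes
10,032,355,737.6 / 1,000,000,000 = 10.03 GB

10.03 GB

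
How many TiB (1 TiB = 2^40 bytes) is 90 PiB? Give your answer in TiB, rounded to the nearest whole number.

92,160 TiB

90 PiB = 90 × 2^50 bytes = 101,330,991,615,836,160 bytes
1 TiB = 2^40 bytes = 1,099,511,627,776 bytes
101,330,991,615,836,160 / 1,099,511,627,776 = 92,160 TiB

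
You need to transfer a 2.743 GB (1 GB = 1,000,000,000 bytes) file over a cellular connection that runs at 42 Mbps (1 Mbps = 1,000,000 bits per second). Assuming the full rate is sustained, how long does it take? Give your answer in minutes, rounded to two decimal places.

2.743 GB = 2,743,000,000 bytes = 21,944,000,000 bits
42 Mbps = 42,000,000 bits/s
time = 21,944,000,000 / 42,000,000 = 522.476 s
522.476 s / 60 = 8.71 minutes

8.71 minutes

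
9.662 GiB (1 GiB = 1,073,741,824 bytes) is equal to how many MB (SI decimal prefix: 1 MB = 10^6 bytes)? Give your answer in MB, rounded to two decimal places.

10,374.49 MB

9.662 GiB × 1,073,741,824 bytes/GiB = 10,374,493,503.488 bytes
1 MB = 1,000,000 bytes
10,374,493,503.488 / 1,000,000 = 10,374.49 MB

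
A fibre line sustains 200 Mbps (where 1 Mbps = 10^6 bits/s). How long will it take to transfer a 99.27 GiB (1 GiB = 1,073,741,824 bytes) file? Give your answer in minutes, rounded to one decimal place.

99.27 GiB = 106,590,350,868.48 bytes = 852,722,806,947.84 bits
200 Mbps = 200,000,000 bits/s
time = 852,722,806,947.84 / 200,000,000 = 4,263.61 s
4,263.61 s / 60 = 71.1 minutes

71.1 minutes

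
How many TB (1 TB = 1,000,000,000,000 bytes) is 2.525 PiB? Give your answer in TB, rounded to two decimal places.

2.525 PiB = 2.525 × 2^50 bytes = 2,842,897,264,777,625.6 bytes
1 TB = 1,000,000,000,000 bytes
2,842,897,264,777,625.6 / 1,000,000,000,000 = 2,842.90 TB

2,842.90 TB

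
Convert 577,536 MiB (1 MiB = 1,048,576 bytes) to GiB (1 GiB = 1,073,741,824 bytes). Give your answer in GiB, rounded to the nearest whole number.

564 GiB

577,536 MiB = 577,536 × 2^20 bytes = 605,590,388,736 bytes
1 GiB = 1,073,741,824 bytes
605,590,388,736 / 1,073,741,824 = 564 GiB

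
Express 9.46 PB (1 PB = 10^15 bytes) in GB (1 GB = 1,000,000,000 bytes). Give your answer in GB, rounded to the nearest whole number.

9,460,000 GB

9.46 PB × 1,000,000,000,000,000 bytes/PB = 9,460,000,000,000,000 bytes
1 GB = 10^9 bytes = 1,000,000,000 bytes
9,460,000,000,000,000 / 1,000,000,000 = 9,460,000 GB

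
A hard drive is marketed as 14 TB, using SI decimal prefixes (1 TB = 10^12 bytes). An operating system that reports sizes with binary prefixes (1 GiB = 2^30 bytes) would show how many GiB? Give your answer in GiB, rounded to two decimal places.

13,038.52 GiB

14 TB × 1,000,000,000,000 bytes/TB = 14,000,000,000,000 bytes
1 GiB = 1,073,741,824 bytes
14,000,000,000,000 / 1,073,741,824 = 13,038.52 GiB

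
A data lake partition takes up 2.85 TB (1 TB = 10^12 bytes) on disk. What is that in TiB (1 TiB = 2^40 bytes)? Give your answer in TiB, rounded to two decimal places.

2.59 TiB

2.85 TB = 2.85 × 10^12 bytes = 2,850,000,000,000 bytes
1 TiB = 1,099,511,627,776 bytes
2,850,000,000,000 / 1,099,511,627,776 = 2.59 TiB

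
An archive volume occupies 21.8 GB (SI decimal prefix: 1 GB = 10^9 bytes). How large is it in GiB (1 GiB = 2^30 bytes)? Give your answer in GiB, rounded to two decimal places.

20.30 GiB

21.8 GB × 1,000,000,000 bytes/GB = 21,800,000,000 bytes
1 GiB = 2^30 bytes = 1,073,741,824 bytes
21,800,000,000 / 1,073,741,824 = 20.30 GiB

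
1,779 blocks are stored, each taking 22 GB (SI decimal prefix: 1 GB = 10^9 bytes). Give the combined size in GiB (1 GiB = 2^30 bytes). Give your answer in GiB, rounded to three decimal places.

Total = 1,779 × 22 GB = 39,138 GB
= 39,138 × 1,000,000,000 bytes = 39,138,000,000,000 bytes
1 GiB = 1,073,741,824 bytes
39,138,000,000,000 / 1,073,741,824 = 36,450.103 GiB

36,450.103 GiB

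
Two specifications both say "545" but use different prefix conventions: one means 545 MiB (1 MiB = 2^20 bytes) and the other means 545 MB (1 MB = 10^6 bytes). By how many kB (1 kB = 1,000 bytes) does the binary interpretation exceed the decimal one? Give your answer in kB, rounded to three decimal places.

545 MiB = 545 × 1,048,576 = 571,473,920 bytes
545 MB = 545 × 1,000,000 = 545,000,000 bytes
difference = 26,473,920 bytes
26,473,920 / 1,000 = 26,473.920 kB

26,473.920 kB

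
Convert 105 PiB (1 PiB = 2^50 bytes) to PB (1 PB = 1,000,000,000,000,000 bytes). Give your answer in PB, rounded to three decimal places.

105 PiB × 1,125,899,906,842,624 bytes/PiB = 118,219,490,218,475,520 bytes
1 PB = 10^15 bytes = 1,000,000,000,000,000 bytes
118,219,490,218,475,520 / 1,000,000,000,000,000 = 118.219 PB

118.219 PB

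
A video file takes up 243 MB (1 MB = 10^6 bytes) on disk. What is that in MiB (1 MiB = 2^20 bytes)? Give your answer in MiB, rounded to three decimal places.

231.743 MiB

243 MB × 1,000,000 bytes/MB = 243,000,000 bytes
1 MiB = 1,048,576 bytes
243,000,000 / 1,048,576 = 231.743 MiB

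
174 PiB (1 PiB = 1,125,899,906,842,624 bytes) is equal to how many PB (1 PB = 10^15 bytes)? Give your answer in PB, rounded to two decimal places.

174 PiB × 1,125,899,906,842,624 bytes/PiB = 195,906,583,790,616,576 bytes
1 PB = 1,000,000,000,000,000 bytes
195,906,583,790,616,576 / 1,000,000,000,000,000 = 195.91 PB

195.91 PB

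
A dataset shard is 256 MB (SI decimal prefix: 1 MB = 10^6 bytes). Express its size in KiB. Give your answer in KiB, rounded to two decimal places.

250,000.00 KiB

256 MB = 256 × 10^6 bytes = 256,000,000 bytes
1 KiB = 1,024 bytes
256,000,000 / 1,024 = 250,000.00 KiB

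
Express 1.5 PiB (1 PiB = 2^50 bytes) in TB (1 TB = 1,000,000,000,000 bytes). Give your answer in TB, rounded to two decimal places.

1.5 PiB = 1.5 × 2^50 bytes = 1,688,849,860,263,936 bytes
1 TB = 1,000,000,000,000 bytes
1,688,849,860,263,936 / 1,000,000,000,000 = 1,688.85 TB

1,688.85 TB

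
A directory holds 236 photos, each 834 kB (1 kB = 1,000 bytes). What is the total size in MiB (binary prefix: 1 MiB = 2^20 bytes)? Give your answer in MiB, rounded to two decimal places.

Total = 236 × 834 kB = 196,824 kB
= 196,824 × 1,000 bytes = 196,824,000 bytes
1 MiB = 1,048,576 bytes
196,824,000 / 1,048,576 = 187.71 MiB

187.71 MiB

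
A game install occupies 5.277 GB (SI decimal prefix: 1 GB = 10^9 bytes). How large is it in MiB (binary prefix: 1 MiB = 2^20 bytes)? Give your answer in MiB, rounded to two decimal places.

5.277 GB = 5.277 × 10^9 bytes = 5,277,000,000 bytes
1 MiB = 2^20 bytes = 1,048,576 bytes
5,277,000,000 / 1,048,576 = 5,032.54 MiB

5,032.54 MiB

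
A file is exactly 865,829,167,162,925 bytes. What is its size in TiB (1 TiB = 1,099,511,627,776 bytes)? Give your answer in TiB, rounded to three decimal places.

787.467 TiB

865,829,167,162,925 bytes given.
1 TiB = 2^40 bytes = 1,099,511,627,776 bytes
865,829,167,162,925 / 1,099,511,627,776 = 787.467 TiB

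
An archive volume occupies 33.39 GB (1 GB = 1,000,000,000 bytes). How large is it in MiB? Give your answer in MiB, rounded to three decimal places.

31,843.185 MiB

33.39 GB = 33.39 × 10^9 bytes = 33,390,000,000 bytes
1 MiB = 1,048,576 bytes
33,390,000,000 / 1,048,576 = 31,843.185 MiB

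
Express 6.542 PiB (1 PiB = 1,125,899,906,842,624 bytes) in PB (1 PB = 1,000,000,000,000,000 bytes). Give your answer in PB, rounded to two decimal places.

7.37 PB

6.542 PiB × 1,125,899,906,842,624 bytes/PiB = 7,365,637,190,564,446.208 bytes
1 PB = 10^15 bytes = 1,000,000,000,000,000 bytes
7,365,637,190,564,446.208 / 1,000,000,000,000,000 = 7.37 PB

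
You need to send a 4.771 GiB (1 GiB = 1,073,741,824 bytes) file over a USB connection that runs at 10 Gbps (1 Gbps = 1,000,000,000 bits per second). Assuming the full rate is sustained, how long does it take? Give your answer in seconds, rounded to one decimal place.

4.771 GiB = 5,122,822,242.304 bytes = 40,982,577,938.432 bits
10 Gbps = 10,000,000,000 bits/s
time = 40,982,577,938.432 / 10,000,000,000 = 4.1 s

4.1 seconds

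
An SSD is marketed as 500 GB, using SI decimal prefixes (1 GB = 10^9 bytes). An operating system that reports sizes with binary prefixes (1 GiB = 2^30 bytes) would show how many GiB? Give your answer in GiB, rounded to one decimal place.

500 GB × 1,000,000,000 bytes/GB = 500,000,000,000 bytes
1 GiB = 2^30 bytes = 1,073,741,824 bytes
500,000,000,000 / 1,073,741,824 = 465.7 GiB

465.7 GiB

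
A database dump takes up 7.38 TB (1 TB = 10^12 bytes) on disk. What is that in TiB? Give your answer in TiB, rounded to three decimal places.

6.712 TiB

7.38 TB = 7.38 × 10^12 bytes = 7,380,000,000,000 bytes
1 TiB = 1,099,511,627,776 bytes
7,380,000,000,000 / 1,099,511,627,776 = 6.712 TiB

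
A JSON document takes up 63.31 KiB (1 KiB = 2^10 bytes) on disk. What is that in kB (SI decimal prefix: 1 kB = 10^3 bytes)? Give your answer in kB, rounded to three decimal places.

64.829 kB

63.31 KiB × 1,024 bytes/KiB = 64,829.44 bytes
1 kB = 1,000 bytes
64,829.44 / 1,000 = 64.829 kB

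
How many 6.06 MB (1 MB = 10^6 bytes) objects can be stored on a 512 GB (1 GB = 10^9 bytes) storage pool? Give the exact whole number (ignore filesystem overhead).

Capacity: 512 GB = 512,000,000,000 bytes
Per item: 6.06 MB = 6,060,000 bytes
⌊512,000,000,000 / 6,060,000⌋ = 84,488

84,488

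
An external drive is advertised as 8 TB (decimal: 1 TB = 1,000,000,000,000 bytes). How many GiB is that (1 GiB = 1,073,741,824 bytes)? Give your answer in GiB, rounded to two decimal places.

8 TB × 1,000,000,000,000 bytes/TB = 8,000,000,000,000 bytes
1 GiB = 2^30 bytes = 1,073,741,824 bytes
8,000,000,000,000 / 1,073,741,824 = 7,450.58 GiB

7,450.58 GiB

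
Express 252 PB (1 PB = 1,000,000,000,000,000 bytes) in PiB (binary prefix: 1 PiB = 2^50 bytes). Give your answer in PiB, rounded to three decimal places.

223.821 PiB

252 PB = 252 × 10^15 bytes = 252,000,000,000,000,000 bytes
1 PiB = 1,125,899,906,842,624 bytes
252,000,000,000,000,000 / 1,125,899,906,842,624 = 223.821 PiB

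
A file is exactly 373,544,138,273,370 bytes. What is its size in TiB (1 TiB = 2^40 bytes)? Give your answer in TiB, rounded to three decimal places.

373,544,138,273,370 bytes given.
1 TiB = 2^40 bytes = 1,099,511,627,776 bytes
373,544,138,273,370 / 1,099,511,627,776 = 339.736 TiB

339.736 TiB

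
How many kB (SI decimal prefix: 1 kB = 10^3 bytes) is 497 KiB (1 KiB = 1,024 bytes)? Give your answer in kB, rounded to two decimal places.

497 KiB × 1,024 bytes/KiB = 508,928 bytes
1 kB = 1,000 bytes
508,928 / 1,000 = 508.93 kB

508.93 kB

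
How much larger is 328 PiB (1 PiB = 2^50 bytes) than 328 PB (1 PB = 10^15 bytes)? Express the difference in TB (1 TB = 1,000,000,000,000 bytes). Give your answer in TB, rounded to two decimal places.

328 PiB = 328 × 1,125,899,906,842,624 = 369,295,169,444,380,672 bytes
328 PB = 328 × 1,000,000,000,000,000 = 328,000,000,000,000,000 bytes
difference = 41,295,169,444,380,672 bytes
41,295,169,444,380,672 / 1,000,000,000,000 = 41,295.17 TB

41,295.17 TB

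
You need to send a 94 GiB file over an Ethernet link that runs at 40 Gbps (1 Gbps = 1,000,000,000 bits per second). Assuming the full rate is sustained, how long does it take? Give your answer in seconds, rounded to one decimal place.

20.2 seconds

94 GiB = 100,931,731,456 bytes = 807,453,851,648 bits
40 Gbps = 40,000,000,000 bits/s
time = 807,453,851,648 / 40,000,000,000 = 20.2 s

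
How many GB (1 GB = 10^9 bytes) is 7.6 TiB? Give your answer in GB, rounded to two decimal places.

7.6 TiB = 7.6 × 2^40 bytes = 8,356,288,371,097.6 bytes
1 GB = 1,000,000,000 bytes
8,356,288,371,097.6 / 1,000,000,000 = 8,356.29 GB

8,356.29 GB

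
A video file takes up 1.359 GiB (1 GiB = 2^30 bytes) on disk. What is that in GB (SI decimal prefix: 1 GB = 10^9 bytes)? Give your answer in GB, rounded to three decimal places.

1.459 GB

1.359 GiB × 1,073,741,824 bytes/GiB = 1,459,215,138.816 bytes
1 GB = 10^9 bytes = 1,000,000,000 bytes
1,459,215,138.816 / 1,000,000,000 = 1.459 GB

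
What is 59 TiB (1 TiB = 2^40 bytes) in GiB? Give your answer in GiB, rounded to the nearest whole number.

59 TiB × 1,099,511,627,776 bytes/TiB = 64,871,186,038,784 bytes
1 GiB = 2^30 bytes = 1,073,741,824 bytes
64,871,186,038,784 / 1,073,741,824 = 60,416 GiB

60,416 GiB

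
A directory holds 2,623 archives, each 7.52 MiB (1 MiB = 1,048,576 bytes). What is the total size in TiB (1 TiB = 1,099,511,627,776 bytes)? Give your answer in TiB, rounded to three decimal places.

Total = 2,623 × 7.52 MiB = 19724.96 MiB
= 19724.96 × 1,048,576 bytes = 20,683,119,656.96 bytes
1 TiB = 1,099,511,627,776 bytes
20,683,119,656.96 / 1,099,511,627,776 = 0.019 TiB

0.019 TiB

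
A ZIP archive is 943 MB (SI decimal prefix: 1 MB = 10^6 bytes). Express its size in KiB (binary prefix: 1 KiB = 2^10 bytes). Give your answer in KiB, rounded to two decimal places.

920,898.44 KiB

943 MB = 943 × 10^6 bytes = 943,000,000 bytes
1 KiB = 2^10 bytes = 1,024 bytes
943,000,000 / 1,024 = 920,898.44 KiB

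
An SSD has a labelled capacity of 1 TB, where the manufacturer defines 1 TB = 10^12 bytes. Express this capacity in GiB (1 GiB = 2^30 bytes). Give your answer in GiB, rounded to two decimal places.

931.32 GiB

1 TB = 1 × 10^12 bytes = 1,000,000,000,000 bytes
1 GiB = 2^30 bytes = 1,073,741,824 bytes
1,000,000,000,000 / 1,073,741,824 = 931.32 GiB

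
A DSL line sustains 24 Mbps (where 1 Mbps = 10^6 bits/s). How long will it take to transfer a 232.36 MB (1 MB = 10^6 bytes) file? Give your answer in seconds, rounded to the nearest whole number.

232.36 MB = 232,360,000 bytes = 1,858,880,000 bits
24 Mbps = 24,000,000 bits/s
time = 1,858,880,000 / 24,000,000 = 77 s

77 seconds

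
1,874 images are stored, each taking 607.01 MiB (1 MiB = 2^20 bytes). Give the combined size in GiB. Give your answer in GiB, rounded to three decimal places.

Total = 1,874 × 607.01 MiB = 1137536.74 MiB
= 1137536.74 × 1,048,576 bytes = 1,192,793,724,682.24 bytes
1 GiB = 1,073,741,824 bytes
1,192,793,724,682.24 / 1,073,741,824 = 1,110.876 GiB

1,110.876 GiB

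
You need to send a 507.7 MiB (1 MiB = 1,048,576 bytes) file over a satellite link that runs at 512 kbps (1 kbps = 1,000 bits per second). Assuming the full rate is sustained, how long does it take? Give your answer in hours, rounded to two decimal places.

2.31 hours

507.7 MiB = 532,362,035.2 bytes = 4,258,896,281.6 bits
512 kbps = 512,000 bits/s
time = 4,258,896,281.6 / 512,000 = 8,318.1568 s
8,318.1568 s / 3600 = 2.31 hours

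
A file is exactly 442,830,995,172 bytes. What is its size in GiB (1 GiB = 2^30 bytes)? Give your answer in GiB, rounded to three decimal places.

442,830,995,172 bytes given.
1 GiB = 1,073,741,824 bytes
442,830,995,172 / 1,073,741,824 = 412.419 GiB

412.419 GiB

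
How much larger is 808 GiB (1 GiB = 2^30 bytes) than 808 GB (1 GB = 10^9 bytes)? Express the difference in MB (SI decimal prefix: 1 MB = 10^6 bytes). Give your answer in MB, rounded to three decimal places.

808 GiB = 808 × 1,073,741,824 = 867,583,393,792 bytes
808 GB = 808 × 1,000,000,000 = 808,000,000,000 bytes
difference = 59,583,393,792 bytes
59,583,393,792 / 1,000,000 = 59,583.394 MB

59,583.394 MB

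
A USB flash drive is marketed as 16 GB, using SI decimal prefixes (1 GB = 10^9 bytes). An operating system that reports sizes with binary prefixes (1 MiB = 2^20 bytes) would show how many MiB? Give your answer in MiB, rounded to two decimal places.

15,258.79 MiB

16 GB = 16 × 10^9 bytes = 16,000,000,000 bytes
1 MiB = 1,048,576 bytes
16,000,000,000 / 1,048,576 = 15,258.79 MiB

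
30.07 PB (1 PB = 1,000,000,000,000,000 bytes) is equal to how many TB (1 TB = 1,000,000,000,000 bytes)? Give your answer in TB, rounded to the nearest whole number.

30.07 PB × 1,000,000,000,000,000 bytes/PB = 30,070,000,000,000,000 bytes
1 TB = 1,000,000,000,000 bytes
30,070,000,000,000,000 / 1,000,000,000,000 = 30,070 TB

30,070 TB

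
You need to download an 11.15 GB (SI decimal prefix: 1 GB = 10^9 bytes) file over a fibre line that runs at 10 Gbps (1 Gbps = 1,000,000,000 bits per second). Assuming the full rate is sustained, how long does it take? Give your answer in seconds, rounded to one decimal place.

11.15 GB = 11,150,000,000 bytes = 89,200,000,000 bits
10 Gbps = 10,000,000,000 bits/s
time = 89,200,000,000 / 10,000,000,000 = 8.9 s

8.9 seconds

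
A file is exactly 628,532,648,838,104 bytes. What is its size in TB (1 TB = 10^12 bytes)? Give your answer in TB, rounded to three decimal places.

628,532,648,838,104 bytes given.
1 TB = 1,000,000,000,000 bytes
628,532,648,838,104 / 1,000,000,000,000 = 628.533 TB

628.533 TB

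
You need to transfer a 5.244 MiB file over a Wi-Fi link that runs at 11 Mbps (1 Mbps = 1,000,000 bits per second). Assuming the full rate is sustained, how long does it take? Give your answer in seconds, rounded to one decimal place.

5.244 MiB = 5,498,732.544 bytes = 43,989,860.352 bits
11 Mbps = 11,000,000 bits/s
time = 43,989,860.352 / 11,000,000 = 4.0 s

4.0 seconds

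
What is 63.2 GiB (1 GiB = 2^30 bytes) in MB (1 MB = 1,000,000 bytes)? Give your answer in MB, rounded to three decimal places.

67,860.483 MB

63.2 GiB = 63.2 × 2^30 bytes = 67,860,483,276.8 bytes
1 MB = 10^6 bytes = 1,000,000 bytes
67,860,483,276.8 / 1,000,000 = 67,860.483 MB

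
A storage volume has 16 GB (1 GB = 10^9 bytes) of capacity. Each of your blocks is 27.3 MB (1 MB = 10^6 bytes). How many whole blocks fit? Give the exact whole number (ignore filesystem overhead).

586

Capacity: 16 GB = 16,000,000,000 bytes
Per item: 27.3 MB = 27,300,000 bytes
⌊16,000,000,000 / 27,300,000⌋ = 586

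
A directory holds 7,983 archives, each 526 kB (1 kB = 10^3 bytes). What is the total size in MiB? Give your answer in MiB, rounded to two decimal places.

Total = 7,983 × 526 kB = 4,199,058 kB
= 4,199,058 × 1,000 bytes = 4,199,058,000 bytes
1 MiB = 1,048,576 bytes
4,199,058,000 / 1,048,576 = 4,004.53 MiB

4,004.53 MiB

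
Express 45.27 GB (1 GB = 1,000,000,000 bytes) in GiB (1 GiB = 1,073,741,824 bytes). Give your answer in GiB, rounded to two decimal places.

45.27 GB = 45.27 × 10^9 bytes = 45,270,000,000 bytes
1 GiB = 1,073,741,824 bytes
45,270,000,000 / 1,073,741,824 = 42.16 GiB

42.16 GiB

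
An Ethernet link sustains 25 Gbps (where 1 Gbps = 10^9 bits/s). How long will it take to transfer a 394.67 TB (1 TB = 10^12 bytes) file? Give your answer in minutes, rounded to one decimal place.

394.67 TB = 394,670,000,000,000 bytes = 3,157,360,000,000,000 bits
25 Gbps = 25,000,000,000 bits/s
time = 3,157,360,000,000,000 / 25,000,000,000 = 126,294.40 s
126,294.40 s / 60 = 2,104.9 minutes

2,104.9 minutes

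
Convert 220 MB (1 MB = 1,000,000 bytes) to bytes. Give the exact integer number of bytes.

220 × 1,000,000 = 220,000,000 bytes  (1 MB = 10^6 bytes)

220,000,000 bytes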